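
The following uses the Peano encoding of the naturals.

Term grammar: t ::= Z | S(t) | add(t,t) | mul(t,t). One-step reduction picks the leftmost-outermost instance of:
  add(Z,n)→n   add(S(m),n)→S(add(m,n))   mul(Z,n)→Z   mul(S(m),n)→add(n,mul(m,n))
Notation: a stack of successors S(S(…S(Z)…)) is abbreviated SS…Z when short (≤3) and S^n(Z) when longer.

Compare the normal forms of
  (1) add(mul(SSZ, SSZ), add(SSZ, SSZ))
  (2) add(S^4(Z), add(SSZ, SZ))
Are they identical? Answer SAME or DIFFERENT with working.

Term A:
  start: add(mul(SSZ, SSZ), add(SSZ, SSZ))
  →1  add(add(SSZ, mul(SZ, SSZ)), add(SSZ, SSZ))
  →2  add(S(add(SZ, mul(SZ, SSZ))), add(SSZ, SSZ))
  →3  S(add(add(SZ, mul(SZ, SSZ)), add(SSZ, SSZ)))
  →4  S(add(S(add(Z, mul(SZ, SSZ))), add(SSZ, SSZ)))
  →5  S(S(add(add(Z, mul(SZ, SSZ)), add(SSZ, SSZ))))
  →6  S(S(add(mul(SZ, SSZ), add(SSZ, SSZ))))
  →7  S(S(add(add(SSZ, mul(Z, SSZ)), add(SSZ, SSZ))))
  →8  S(S(add(S(add(SZ, mul(Z, SSZ))), add(SSZ, SSZ))))
  →9  S(S(S(add(add(SZ, mul(Z, SSZ)), add(SSZ, SSZ)))))
  →10  S(S(S(add(S(add(Z, mul(Z, SSZ))), add(SSZ, SSZ)))))
  →11  S(S(S(S(add(add(Z, mul(Z, SSZ)), add(SSZ, SSZ))))))
  →12  S(S(S(S(add(mul(Z, SSZ), add(SSZ, SSZ))))))
  →13  S(S(S(S(add(Z, add(SSZ, SSZ))))))
  →14  S(S(S(S(add(SSZ, SSZ)))))
  →15  S(S(S(S(S(add(SZ, SSZ))))))
  →16  S(S(S(S(S(S(add(Z, SSZ)))))))
  →17  S^8(Z)

Term B:
  start: add(S^4(Z), add(SSZ, SZ))
  →1  S(add(SSSZ, add(SSZ, SZ)))
  →2  S(S(add(SSZ, add(SSZ, SZ))))
  →3  S(S(S(add(SZ, add(SSZ, SZ)))))
  →4  S(S(S(S(add(Z, add(SSZ, SZ))))))
  →5  S(S(S(S(add(SSZ, SZ)))))
  →6  S(S(S(S(S(add(SZ, SZ))))))
  →7  S(S(S(S(S(S(add(Z, SZ)))))))
  →8  S^7(Z)

Answer: DIFFERENT — A ⇓ S^8(Z), B ⇓ S^7(Z)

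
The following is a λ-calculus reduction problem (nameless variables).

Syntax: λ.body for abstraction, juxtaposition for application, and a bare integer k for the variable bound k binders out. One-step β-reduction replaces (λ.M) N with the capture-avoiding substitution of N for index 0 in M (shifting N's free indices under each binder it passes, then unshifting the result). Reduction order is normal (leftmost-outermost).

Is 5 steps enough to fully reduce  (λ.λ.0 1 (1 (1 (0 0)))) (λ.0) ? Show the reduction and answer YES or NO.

Answer: YES — reaches normal form λ.0 (λ.0) (0 0) in 3 ≤ 5 steps

Working:
  start: (λ.λ.0 1 (1 (1 (0 0)))) (λ.0)
  [1] λ.0 (λ.0) ((λ.0) ((λ.0) (0 0)))
  [2] λ.0 (λ.0) ((λ.0) (0 0))
  [3] λ.0 (λ.0) (0 0)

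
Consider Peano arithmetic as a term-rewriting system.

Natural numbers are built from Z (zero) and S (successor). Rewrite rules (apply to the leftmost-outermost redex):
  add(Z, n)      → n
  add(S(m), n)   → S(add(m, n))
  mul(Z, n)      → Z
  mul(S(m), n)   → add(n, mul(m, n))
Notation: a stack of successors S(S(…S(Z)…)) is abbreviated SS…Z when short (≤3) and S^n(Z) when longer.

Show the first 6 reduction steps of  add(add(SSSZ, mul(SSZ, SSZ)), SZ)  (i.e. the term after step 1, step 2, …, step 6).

  start: add(add(SSSZ, mul(SSZ, SSZ)), SZ)
  [1] add(S(add(SSZ, mul(SSZ, SSZ))), SZ)
  [2] S(add(add(SSZ, mul(SSZ, SSZ)), SZ))
  [3] S(add(S(add(SZ, mul(SSZ, SSZ))), SZ))
  [4] S(S(add(add(SZ, mul(SSZ, SSZ)), SZ)))
  [5] S(S(add(S(add(Z, mul(SSZ, SSZ))), SZ)))
  [6] S(S(S(add(add(Z, mul(SSZ, SSZ)), SZ))))

Answer: after 6 steps: S(S(S(add(add(Z, mul(SSZ, SSZ)), SZ))))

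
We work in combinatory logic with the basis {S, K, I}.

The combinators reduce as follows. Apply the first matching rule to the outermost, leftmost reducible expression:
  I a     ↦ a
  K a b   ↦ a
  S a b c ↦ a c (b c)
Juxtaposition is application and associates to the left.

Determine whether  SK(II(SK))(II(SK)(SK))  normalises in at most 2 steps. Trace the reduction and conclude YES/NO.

Answer: NO — after 2 steps the term is II(SK)(SK), not yet normal

Working:
  start: SK(II(SK))(II(SK)(SK))
  step 1: K(II(SK)(SK))(II(SK)(II(SK)(SK)))
  step 2: II(SK)(SK)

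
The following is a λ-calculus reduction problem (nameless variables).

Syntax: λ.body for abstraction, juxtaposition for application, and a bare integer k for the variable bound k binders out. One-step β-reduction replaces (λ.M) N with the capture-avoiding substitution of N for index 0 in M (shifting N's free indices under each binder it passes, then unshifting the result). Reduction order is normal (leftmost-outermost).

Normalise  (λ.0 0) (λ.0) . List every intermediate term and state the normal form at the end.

Answer: normal form = λ.0  (in 2 steps)

Working:
  start: (λ.0 0) (λ.0)
  →1  (λ.0) (λ.0)
  →2  λ.0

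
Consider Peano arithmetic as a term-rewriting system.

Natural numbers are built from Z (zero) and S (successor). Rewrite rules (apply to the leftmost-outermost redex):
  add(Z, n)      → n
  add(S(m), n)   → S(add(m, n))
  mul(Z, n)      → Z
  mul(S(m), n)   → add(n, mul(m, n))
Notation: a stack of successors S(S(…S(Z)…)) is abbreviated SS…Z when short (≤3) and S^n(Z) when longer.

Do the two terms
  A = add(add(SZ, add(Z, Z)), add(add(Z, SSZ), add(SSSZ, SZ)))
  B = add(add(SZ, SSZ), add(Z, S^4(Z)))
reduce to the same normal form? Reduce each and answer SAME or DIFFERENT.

Term A:
  start: add(add(SZ, add(Z, Z)), add(add(Z, SSZ), add(SSSZ, SZ)))
  step 1: add(S(add(Z, add(Z, Z))), add(add(Z, SSZ), add(SSSZ, SZ)))
  step 2: S(add(add(Z, add(Z, Z)), add(add(Z, SSZ), add(SSSZ, SZ))))
  step 3: S(add(add(Z, Z), add(add(Z, SSZ), add(SSSZ, SZ))))
  step 4: S(add(Z, add(add(Z, SSZ), add(SSSZ, SZ))))
  step 5: S(add(add(Z, SSZ), add(SSSZ, SZ)))
  step 6: S(add(SSZ, add(SSSZ, SZ)))
  step 7: S(S(add(SZ, add(SSSZ, SZ))))
  step 8: S(S(S(add(Z, add(SSSZ, SZ)))))
  step 9: S(S(S(add(SSSZ, SZ))))
  step 10: S(S(S(S(add(SSZ, SZ)))))
  step 11: S(S(S(S(S(add(SZ, SZ))))))
  step 12: S(S(S(S(S(S(add(Z, SZ)))))))
  step 13: S^7(Z)

Term B:
  start: add(add(SZ, SSZ), add(Z, S^4(Z)))
  step 1: add(S(add(Z, SSZ)), add(Z, S^4(Z)))
  step 2: S(add(add(Z, SSZ), add(Z, S^4(Z))))
  step 3: S(add(SSZ, add(Z, S^4(Z))))
  step 4: S(S(add(SZ, add(Z, S^4(Z)))))
  step 5: S(S(S(add(Z, add(Z, S^4(Z))))))
  step 6: S(S(S(add(Z, S^4(Z)))))
  step 7: S^7(Z)

Answer: SAME — A ⇓ S^7(Z), B ⇓ S^7(Z)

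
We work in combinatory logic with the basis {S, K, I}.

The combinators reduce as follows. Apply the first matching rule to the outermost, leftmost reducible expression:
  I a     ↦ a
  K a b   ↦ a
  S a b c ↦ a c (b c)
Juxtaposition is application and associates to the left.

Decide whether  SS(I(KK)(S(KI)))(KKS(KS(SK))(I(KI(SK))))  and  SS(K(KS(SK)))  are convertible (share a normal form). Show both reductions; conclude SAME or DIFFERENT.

Answer: SAME — A ⇓ SS(KS), B ⇓ SS(KS)

Derivation:
Term A:
  start: SS(I(KK)(S(KI)))(KKS(KS(SK))(I(KI(SK))))
  →1  S(KKS(KS(SK))(I(KI(SK))))(I(KK)(S(KI))(KKS(KS(SK))(I(KI(SK)))))
  →2  S(K(KS(SK))(I(KI(SK))))(I(KK)(S(KI))(KKS(KS(SK))(I(KI(SK)))))
  →3  S(KS(SK))(I(KK)(S(KI))(KKS(KS(SK))(I(KI(SK)))))
  →4  SS(I(KK)(S(KI))(KKS(KS(SK))(I(KI(SK)))))
  →5  SS(KK(S(KI))(KKS(KS(SK))(I(KI(SK)))))
  →6  SS(K(KKS(KS(SK))(I(KI(SK)))))
  →7  SS(K(K(KS(SK))(I(KI(SK)))))
  →8  SS(K(KS(SK)))
  →9  SS(KS)

Term B:
  start: SS(K(KS(SK)))
  →1  SS(KS)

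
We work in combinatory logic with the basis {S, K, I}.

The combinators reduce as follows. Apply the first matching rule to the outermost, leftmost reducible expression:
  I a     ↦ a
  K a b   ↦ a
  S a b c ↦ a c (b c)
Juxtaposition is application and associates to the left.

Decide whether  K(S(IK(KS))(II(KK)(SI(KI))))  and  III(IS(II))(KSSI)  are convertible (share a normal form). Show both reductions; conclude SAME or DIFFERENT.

Term A:
  start: K(S(IK(KS))(II(KK)(SI(KI))))
  step 1: K(S(K(KS))(II(KK)(SI(KI))))
  step 2: K(S(K(KS))(I(KK)(SI(KI))))
  step 3: K(S(K(KS))(KK(SI(KI))))
  step 4: K(S(K(KS))K)

Term B:
  start: III(IS(II))(KSSI)
  step 1: II(IS(II))(KSSI)
  step 2: I(IS(II))(KSSI)
  step 3: IS(II)(KSSI)
  step 4: S(II)(KSSI)
  step 5: SI(KSSI)
  step 6: SI(SI)

Answer: DIFFERENT — A ⇓ K(S(K(KS))K), B ⇓ SI(SI)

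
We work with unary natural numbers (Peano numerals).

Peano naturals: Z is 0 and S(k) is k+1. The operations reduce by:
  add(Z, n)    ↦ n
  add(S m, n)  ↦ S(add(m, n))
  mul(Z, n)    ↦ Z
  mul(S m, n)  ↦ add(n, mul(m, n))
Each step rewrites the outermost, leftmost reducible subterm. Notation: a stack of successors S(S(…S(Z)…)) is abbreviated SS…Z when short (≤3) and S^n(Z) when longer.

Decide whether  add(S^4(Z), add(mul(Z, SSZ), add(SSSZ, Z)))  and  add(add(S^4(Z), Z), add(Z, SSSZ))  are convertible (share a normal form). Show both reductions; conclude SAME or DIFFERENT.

Term A:
  start: add(S^4(Z), add(mul(Z, SSZ), add(SSSZ, Z)))
  [1] S(add(SSSZ, add(mul(Z, SSZ), add(SSSZ, Z))))
  [2] S(S(add(SSZ, add(mul(Z, SSZ), add(SSSZ, Z)))))
  [3] S(S(S(add(SZ, add(mul(Z, SSZ), add(SSSZ, Z))))))
  [4] S(S(S(S(add(Z, add(mul(Z, SSZ), add(SSSZ, Z)))))))
  [5] S(S(S(S(add(mul(Z, SSZ), add(SSSZ, Z))))))
  [6] S(S(S(S(add(Z, add(SSSZ, Z))))))
  [7] S(S(S(S(add(SSSZ, Z)))))
  [8] S(S(S(S(S(add(SSZ, Z))))))
  [9] S(S(S(S(S(S(add(SZ, Z)))))))
  [10] S(S(S(S(S(S(S(add(Z, Z))))))))
  [11] S^7(Z)

Term B:
  start: add(add(S^4(Z), Z), add(Z, SSSZ))
  [1] add(S(add(SSSZ, Z)), add(Z, SSSZ))
  [2] S(add(add(SSSZ, Z), add(Z, SSSZ)))
  [3] S(add(S(add(SSZ, Z)), add(Z, SSSZ)))
  [4] S(S(add(add(SSZ, Z), add(Z, SSSZ))))
  [5] S(S(add(S(add(SZ, Z)), add(Z, SSSZ))))
  [6] S(S(S(add(add(SZ, Z), add(Z, SSSZ)))))
  [7] S(S(S(add(S(add(Z, Z)), add(Z, SSSZ)))))
  [8] S(S(S(S(add(add(Z, Z), add(Z, SSSZ))))))
  [9] S(S(S(S(add(Z, add(Z, SSSZ))))))
  [10] S(S(S(S(add(Z, SSSZ)))))
  [11] S^7(Z)

Answer: SAME — A ⇓ S^7(Z), B ⇓ S^7(Z)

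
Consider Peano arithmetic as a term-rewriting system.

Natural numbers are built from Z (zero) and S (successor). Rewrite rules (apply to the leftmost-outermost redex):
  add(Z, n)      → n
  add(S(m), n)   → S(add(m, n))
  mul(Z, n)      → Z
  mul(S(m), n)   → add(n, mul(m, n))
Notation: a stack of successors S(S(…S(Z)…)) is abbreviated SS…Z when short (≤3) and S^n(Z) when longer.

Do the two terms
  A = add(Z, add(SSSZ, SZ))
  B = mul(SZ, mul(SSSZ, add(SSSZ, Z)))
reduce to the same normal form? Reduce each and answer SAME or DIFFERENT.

Answer: DIFFERENT — A ⇓ S^4(Z), B ⇓ S^9(Z)

Reduction:
Term A:
  start: add(Z, add(SSSZ, SZ))
  →1  add(SSSZ, SZ)
  →2  S(add(SSZ, SZ))
  →3  S(S(add(SZ, SZ)))
  →4  S(S(S(add(Z, SZ))))
  →5  S^4(Z)

Term B:
  start: mul(SZ, mul(SSSZ, add(SSSZ, Z)))
  →1  add(mul(SSSZ, add(SSSZ, Z)), mul(Z, mul(SSSZ, add(SSSZ, Z))))
  →2  add(add(add(SSSZ, Z), mul(SSZ, add(SSSZ, Z))), mul(Z, mul(SSSZ, add(SSSZ, Z))))
  →3  add(add(S(add(SSZ, Z)), mul(SSZ, add(SSSZ, Z))), mul(Z, mul(SSSZ, add(SSSZ, Z))))
  →4  add(S(add(add(SSZ, Z), mul(SSZ, add(SSSZ, Z)))), mul(Z, mul(SSSZ, add(SSSZ, Z))))
  →5  S(add(add(add(SSZ, Z), mul(SSZ, add(SSSZ, Z))), mul(Z, mul(SSSZ, add(SSSZ, Z)))))
  →6  S(add(add(S(add(SZ, Z)), mul(SSZ, add(SSSZ, Z))), mul(Z, mul(SSSZ, add(SSSZ, Z)))))
  →7  S(add(S(add(add(SZ, Z), mul(SSZ, add(SSSZ, Z)))), mul(Z, mul(SSSZ, add(SSSZ, Z)))))
  →8  S(S(add(add(add(SZ, Z), mul(SSZ, add(SSSZ, Z))), mul(Z, mul(SSSZ, add(SSSZ, Z))))))
  →9  S(S(add(add(S(add(Z, Z)), mul(SSZ, add(SSSZ, Z))), mul(Z, mul(SSSZ, add(SSSZ, Z))))))
  →10  S(S(add(S(add(add(Z, Z), mul(SSZ, add(SSSZ, Z)))), mul(Z, mul(SSSZ, add(SSSZ, Z))))))
  →11  S(S(S(add(add(add(Z, Z), mul(SSZ, add(SSSZ, Z))), mul(Z, mul(SSSZ, add(SSSZ, Z)))))))
  →12  S(S(S(add(add(Z, mul(SSZ, add(SSSZ, Z))), mul(Z, mul(SSSZ, add(SSSZ, Z)))))))
  →13  S(S(S(add(mul(SSZ, add(SSSZ, Z)), mul(Z, mul(SSSZ, add(SSSZ, Z)))))))
  →14  S(S(S(add(add(add(SSSZ, Z), mul(SZ, add(SSSZ, Z))), mul(Z, mul(SSSZ, add(SSSZ, Z)))))))
  →15  S(S(S(add(add(S(add(SSZ, Z)), mul(SZ, add(SSSZ, Z))), mul(Z, mul(SSSZ, add(SSSZ, Z)))))))
  →16  S(S(S(add(S(add(add(SSZ, Z), mul(SZ, add(SSSZ, Z)))), mul(Z, mul(SSSZ, add(SSSZ, Z)))))))
  →17  S(S(S(S(add(add(add(SSZ, Z), mul(SZ, add(SSSZ, Z))), mul(Z, mul(SSSZ, add(SSSZ, Z))))))))
  →18  S(S(S(S(add(add(S(add(SZ, Z)), mul(SZ, add(SSSZ, Z))), mul(Z, mul(SSSZ, add(SSSZ, Z))))))))
  →19  S(S(S(S(add(S(add(add(SZ, Z), mul(SZ, add(SSSZ, Z)))), mul(Z, mul(SSSZ, add(SSSZ, Z))))))))
  →20  S(S(S(S(S(add(add(add(SZ, Z), mul(SZ, add(SSSZ, Z))), mul(Z, mul(SSSZ, add(SSSZ, Z)))))))))
  →21  S(S(S(S(S(add(add(S(add(Z, Z)), mul(SZ, add(SSSZ, Z))), mul(Z, mul(SSSZ, add(SSSZ, Z)))))))))
  →22  S(S(S(S(S(add(S(add(add(Z, Z), mul(SZ, add(SSSZ, Z)))), mul(Z, mul(SSSZ, add(SSSZ, Z)))))))))
  →23  S(S(S(S(S(S(add(add(add(Z, Z), mul(SZ, add(SSSZ, Z))), mul(Z, mul(SSSZ, add(SSSZ, Z))))))))))
  →24  S(S(S(S(S(S(add(add(Z, mul(SZ, add(SSSZ, Z))), mul(Z, mul(SSSZ, add(SSSZ, Z))))))))))
  →25  S(S(S(S(S(S(add(mul(SZ, add(SSSZ, Z)), mul(Z, mul(SSSZ, add(SSSZ, Z))))))))))
  →26  S(S(S(S(S(S(add(add(add(SSSZ, Z), mul(Z, add(SSSZ, Z))), mul(Z, mul(SSSZ, add(SSSZ, Z))))))))))
  →27  S(S(S(S(S(S(add(add(S(add(SSZ, Z)), mul(Z, add(SSSZ, Z))), mul(Z, mul(SSSZ, add(SSSZ, Z))))))))))
  →28  S(S(S(S(S(S(add(S(add(add(SSZ, Z), mul(Z, add(SSSZ, Z)))), mul(Z, mul(SSSZ, add(SSSZ, Z))))))))))
  →29  S(S(S(S(S(S(S(add(add(add(SSZ, Z), mul(Z, add(SSSZ, Z))), mul(Z, mul(SSSZ, add(SSSZ, Z)))))))))))
  →30  S(S(S(S(S(S(S(add(add(S(add(SZ, Z)), mul(Z, add(SSSZ, Z))), mul(Z, mul(SSSZ, add(SSSZ, Z)))))))))))
  →31  S(S(S(S(S(S(S(add(S(add(add(SZ, Z), mul(Z, add(SSSZ, Z)))), mul(Z, mul(SSSZ, add(SSSZ, Z)))))))))))
  →32  S(S(S(S(S(S(S(S(add(add(add(SZ, Z), mul(Z, add(SSSZ, Z))), mul(Z, mul(SSSZ, add(SSSZ, Z))))))))))))
  →33  S(S(S(S(S(S(S(S(add(add(S(add(Z, Z)), mul(Z, add(SSSZ, Z))), mul(Z, mul(SSSZ, add(SSSZ, Z))))))))))))
  →34  S(S(S(S(S(S(S(S(add(S(add(add(Z, Z), mul(Z, add(SSSZ, Z)))), mul(Z, mul(SSSZ, add(SSSZ, Z))))))))))))
  →35  S(S(S(S(S(S(S(S(S(add(add(add(Z, Z), mul(Z, add(SSSZ, Z))), mul(Z, mul(SSSZ, add(SSSZ, Z)))))))))))))
  →36  S(S(S(S(S(S(S(S(S(add(add(Z, mul(Z, add(SSSZ, Z))), mul(Z, mul(SSSZ, add(SSSZ, Z)))))))))))))
  →37  S(S(S(S(S(S(S(S(S(add(mul(Z, add(SSSZ, Z)), mul(Z, mul(SSSZ, add(SSSZ, Z)))))))))))))
  →38  S(S(S(S(S(S(S(S(S(add(Z, mul(Z, mul(SSSZ, add(SSSZ, Z)))))))))))))
  →39  S(S(S(S(S(S(S(S(S(mul(Z, mul(SSSZ, add(SSSZ, Z))))))))))))
  →40  S^9(Z)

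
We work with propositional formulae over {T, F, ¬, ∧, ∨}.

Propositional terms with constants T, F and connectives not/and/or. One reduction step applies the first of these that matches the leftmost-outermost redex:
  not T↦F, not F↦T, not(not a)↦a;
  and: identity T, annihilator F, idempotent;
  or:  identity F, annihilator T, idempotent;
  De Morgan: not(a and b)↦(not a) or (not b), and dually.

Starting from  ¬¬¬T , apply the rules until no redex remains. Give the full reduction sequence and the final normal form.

Answer: normal form = F  (in 2 steps)

Derivation:
  start: ¬¬¬T
  →1  ¬T
  →2  F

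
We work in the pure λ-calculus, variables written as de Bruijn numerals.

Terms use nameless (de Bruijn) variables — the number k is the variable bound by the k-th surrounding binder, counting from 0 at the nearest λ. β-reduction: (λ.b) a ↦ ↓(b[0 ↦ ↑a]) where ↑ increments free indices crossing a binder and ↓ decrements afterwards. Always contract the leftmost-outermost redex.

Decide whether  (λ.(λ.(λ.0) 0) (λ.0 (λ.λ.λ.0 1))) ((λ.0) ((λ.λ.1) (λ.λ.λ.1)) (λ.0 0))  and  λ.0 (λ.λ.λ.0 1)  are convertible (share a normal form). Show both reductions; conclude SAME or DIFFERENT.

Term A:
  start: (λ.(λ.(λ.0) 0) (λ.0 (λ.λ.λ.0 1))) ((λ.0) ((λ.λ.1) (λ.λ.λ.1)) (λ.0 0))
  step 1: (λ.(λ.0) 0) (λ.0 (λ.λ.λ.0 1))
  step 2: (λ.0) (λ.0 (λ.λ.λ.0 1))
  step 3: λ.0 (λ.λ.λ.0 1)

Term B:
  start: λ.0 (λ.λ.λ.0 1)

Answer: SAME — A ⇓ λ.0 (λ.λ.λ.0 1), B ⇓ λ.0 (λ.λ.λ.0 1)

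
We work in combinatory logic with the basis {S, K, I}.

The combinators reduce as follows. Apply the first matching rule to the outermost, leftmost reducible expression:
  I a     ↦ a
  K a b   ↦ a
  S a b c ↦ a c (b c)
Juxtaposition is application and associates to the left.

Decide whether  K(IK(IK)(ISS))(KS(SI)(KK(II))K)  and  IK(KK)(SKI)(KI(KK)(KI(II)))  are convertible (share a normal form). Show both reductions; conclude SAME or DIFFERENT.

Term A:
  start: K(IK(IK)(ISS))(KS(SI)(KK(II))K)
  step 1: IK(IK)(ISS)
  step 2: K(IK)(ISS)
  step 3: IK
  step 4: K

Term B:
  start: IK(KK)(SKI)(KI(KK)(KI(II)))
  step 1: K(KK)(SKI)(KI(KK)(KI(II)))
  step 2: KK(KI(KK)(KI(II)))
  step 3: K

Answer: SAME — A ⇓ K, B ⇓ K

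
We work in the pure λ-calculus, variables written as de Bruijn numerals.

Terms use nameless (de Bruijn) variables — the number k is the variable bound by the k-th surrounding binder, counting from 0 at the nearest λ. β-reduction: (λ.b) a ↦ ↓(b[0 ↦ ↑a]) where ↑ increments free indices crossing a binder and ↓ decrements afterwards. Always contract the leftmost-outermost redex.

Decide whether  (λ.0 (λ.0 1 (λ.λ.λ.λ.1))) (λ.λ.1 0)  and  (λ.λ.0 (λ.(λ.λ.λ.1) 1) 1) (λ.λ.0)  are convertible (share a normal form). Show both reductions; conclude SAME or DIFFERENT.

Term A:
  start: (λ.0 (λ.0 1 (λ.λ.λ.λ.1))) (λ.λ.1 0)
  →1  (λ.λ.1 0) (λ.0 (λ.λ.1 0) (λ.λ.λ.λ.1))
  →2  λ.(λ.0 (λ.λ.1 0) (λ.λ.λ.λ.1)) 0
  →3  λ.0 (λ.λ.1 0) (λ.λ.λ.λ.1)

Term B:
  start: (λ.λ.0 (λ.(λ.λ.λ.1) 1) 1) (λ.λ.0)
  →1  λ.0 (λ.(λ.λ.λ.1) 1) (λ.λ.0)
  →2  λ.0 (λ.λ.λ.1) (λ.λ.0)

Answer: DIFFERENT — A ⇓ λ.0 (λ.λ.1 0) (λ.λ.λ.λ.1), B ⇓ λ.0 (λ.λ.λ.1) (λ.λ.0)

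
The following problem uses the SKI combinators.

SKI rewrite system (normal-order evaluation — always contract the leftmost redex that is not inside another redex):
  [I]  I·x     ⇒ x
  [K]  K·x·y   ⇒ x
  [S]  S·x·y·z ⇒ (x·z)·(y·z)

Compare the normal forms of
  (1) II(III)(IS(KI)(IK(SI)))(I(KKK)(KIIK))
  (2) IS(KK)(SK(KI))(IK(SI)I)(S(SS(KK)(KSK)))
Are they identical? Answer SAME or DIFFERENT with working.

Answer: SAME — A ⇓ SI, B ⇓ SI

Reduction:
Term A:
  start: II(III)(IS(KI)(IK(SI)))(I(KKK)(KIIK))
  step 1: I(III)(IS(KI)(IK(SI)))(I(KKK)(KIIK))
  step 2: III(IS(KI)(IK(SI)))(I(KKK)(KIIK))
  step 3: II(IS(KI)(IK(SI)))(I(KKK)(KIIK))
  step 4: I(IS(KI)(IK(SI)))(I(KKK)(KIIK))
  step 5: IS(KI)(IK(SI))(I(KKK)(KIIK))
  step 6: S(KI)(IK(SI))(I(KKK)(KIIK))
  step 7: KI(I(KKK)(KIIK))(IK(SI)(I(KKK)(KIIK)))
  step 8: I(IK(SI)(I(KKK)(KIIK)))
  step 9: IK(SI)(I(KKK)(KIIK))
  step 10: K(SI)(I(KKK)(KIIK))
  step 11: SI

Term B:
  start: IS(KK)(SK(KI))(IK(SI)I)(S(SS(KK)(KSK)))
  step 1: S(KK)(SK(KI))(IK(SI)I)(S(SS(KK)(KSK)))
  step 2: KK(IK(SI)I)(SK(KI)(IK(SI)I))(S(SS(KK)(KSK)))
  step 3: K(SK(KI)(IK(SI)I))(S(SS(KK)(KSK)))
  step 4: SK(KI)(IK(SI)I)
  step 5: K(IK(SI)I)(KI(IK(SI)I))
  step 6: IK(SI)I
  step 7: K(SI)I
  step 8: SI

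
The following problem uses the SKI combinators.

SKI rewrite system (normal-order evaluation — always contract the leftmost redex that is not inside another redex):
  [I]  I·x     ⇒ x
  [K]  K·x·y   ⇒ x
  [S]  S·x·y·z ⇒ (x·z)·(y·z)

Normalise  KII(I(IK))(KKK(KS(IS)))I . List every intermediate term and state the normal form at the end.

Answer: normal form = KS  (in 7 steps)

Derivation:
  start: KII(I(IK))(KKK(KS(IS)))I
  →1  I(I(IK))(KKK(KS(IS)))I
  →2  I(IK)(KKK(KS(IS)))I
  →3  IK(KKK(KS(IS)))I
  →4  K(KKK(KS(IS)))I
  →5  KKK(KS(IS))
  →6  K(KS(IS))
  →7  KS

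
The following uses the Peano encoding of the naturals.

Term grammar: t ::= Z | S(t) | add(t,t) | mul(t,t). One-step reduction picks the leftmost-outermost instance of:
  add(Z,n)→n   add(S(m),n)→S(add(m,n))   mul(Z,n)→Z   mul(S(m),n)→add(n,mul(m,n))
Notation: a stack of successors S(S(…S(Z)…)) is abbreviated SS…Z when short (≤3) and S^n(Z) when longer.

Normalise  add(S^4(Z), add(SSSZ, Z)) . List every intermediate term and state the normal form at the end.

Answer: normal form = S^7(Z)  (in 9 steps)

Working:
  start: add(S^4(Z), add(SSSZ, Z))
  [1] S(add(SSSZ, add(SSSZ, Z)))
  [2] S(S(add(SSZ, add(SSSZ, Z))))
  [3] S(S(S(add(SZ, add(SSSZ, Z)))))
  [4] S(S(S(S(add(Z, add(SSSZ, Z))))))
  [5] S(S(S(S(add(SSSZ, Z)))))
  [6] S(S(S(S(S(add(SSZ, Z))))))
  [7] S(S(S(S(S(S(add(SZ, Z)))))))
  [8] S(S(S(S(S(S(S(add(Z, Z))))))))
  [9] S^7(Z)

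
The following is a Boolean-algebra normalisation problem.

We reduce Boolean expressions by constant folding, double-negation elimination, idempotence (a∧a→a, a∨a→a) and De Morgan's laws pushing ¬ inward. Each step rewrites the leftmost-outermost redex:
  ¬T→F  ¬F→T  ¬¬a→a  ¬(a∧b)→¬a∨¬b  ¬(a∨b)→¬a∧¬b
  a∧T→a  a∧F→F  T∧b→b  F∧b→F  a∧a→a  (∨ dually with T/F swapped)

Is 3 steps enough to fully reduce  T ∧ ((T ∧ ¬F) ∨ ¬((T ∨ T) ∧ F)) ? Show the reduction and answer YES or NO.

  start: T ∧ ((T ∧ ¬F) ∨ ¬((T ∨ T) ∧ F))
  →1  (T ∧ ¬F) ∨ ¬((T ∨ T) ∧ F)
  →2  ¬F ∨ ¬((T ∨ T) ∧ F)
  →3  T ∨ ¬((T ∨ T) ∧ F)

Answer: NO — after 3 steps the term is T ∨ ¬((T ∨ T) ∧ F), not yet normal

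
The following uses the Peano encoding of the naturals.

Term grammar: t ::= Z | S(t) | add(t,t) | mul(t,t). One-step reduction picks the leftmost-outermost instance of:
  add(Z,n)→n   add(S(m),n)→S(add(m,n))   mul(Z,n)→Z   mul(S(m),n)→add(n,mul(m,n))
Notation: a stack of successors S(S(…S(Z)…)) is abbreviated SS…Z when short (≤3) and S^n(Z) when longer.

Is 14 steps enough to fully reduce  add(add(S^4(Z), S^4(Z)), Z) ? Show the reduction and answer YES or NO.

  start: add(add(S^4(Z), S^4(Z)), Z)
  step 1: add(S(add(SSSZ, S^4(Z))), Z)
  step 2: S(add(add(SSSZ, S^4(Z)), Z))
  step 3: S(add(S(add(SSZ, S^4(Z))), Z))
  step 4: S(S(add(add(SSZ, S^4(Z)), Z)))
  step 5: S(S(add(S(add(SZ, S^4(Z))), Z)))
  step 6: S(S(S(add(add(SZ, S^4(Z)), Z))))
  step 7: S(S(S(add(S(add(Z, S^4(Z))), Z))))
  step 8: S(S(S(S(add(add(Z, S^4(Z)), Z)))))
  step 9: S(S(S(S(add(S^4(Z), Z)))))
  step 10: S(S(S(S(S(add(SSSZ, Z))))))
  step 11: S(S(S(S(S(S(add(SSZ, Z)))))))
  step 12: S(S(S(S(S(S(S(add(SZ, Z))))))))
  step 13: S(S(S(S(S(S(S(S(add(Z, Z)))))))))
  step 14: S^8(Z)

Answer: YES — reaches normal form S^8(Z) in 14 ≤ 14 steps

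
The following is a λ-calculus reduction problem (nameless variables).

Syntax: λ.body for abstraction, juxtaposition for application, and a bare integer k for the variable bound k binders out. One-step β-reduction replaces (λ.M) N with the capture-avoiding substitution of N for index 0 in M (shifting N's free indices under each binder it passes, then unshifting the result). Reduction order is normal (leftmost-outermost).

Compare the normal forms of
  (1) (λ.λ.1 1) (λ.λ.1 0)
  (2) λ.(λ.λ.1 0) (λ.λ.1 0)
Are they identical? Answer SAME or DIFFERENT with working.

Answer: SAME — A ⇓ λ.λ.λ.1 0, B ⇓ λ.λ.λ.1 0

Derivation:
Term A:
  start: (λ.λ.1 1) (λ.λ.1 0)
  step 1: λ.(λ.λ.1 0) (λ.λ.1 0)
  step 2: λ.λ.(λ.λ.1 0) 0
  step 3: λ.λ.λ.1 0

Term B:
  start: λ.(λ.λ.1 0) (λ.λ.1 0)
  step 1: λ.λ.(λ.λ.1 0) 0
  step 2: λ.λ.λ.1 0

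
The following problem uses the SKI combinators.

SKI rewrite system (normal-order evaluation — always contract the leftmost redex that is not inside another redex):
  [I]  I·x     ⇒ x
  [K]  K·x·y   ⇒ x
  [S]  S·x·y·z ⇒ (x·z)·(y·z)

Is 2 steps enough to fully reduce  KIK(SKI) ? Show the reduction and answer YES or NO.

Answer: YES — reaches normal form SKI in 2 ≤ 2 steps

Reduction:
  start: KIK(SKI)
  →1  I(SKI)
  →2  SKI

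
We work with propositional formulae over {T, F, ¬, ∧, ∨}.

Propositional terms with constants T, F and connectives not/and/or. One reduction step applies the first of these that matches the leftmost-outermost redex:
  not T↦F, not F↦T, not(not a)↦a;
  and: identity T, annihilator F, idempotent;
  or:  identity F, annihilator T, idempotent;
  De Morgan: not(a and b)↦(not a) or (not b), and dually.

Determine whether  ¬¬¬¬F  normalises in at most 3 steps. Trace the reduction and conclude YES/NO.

Answer: YES — reaches normal form F in 2 ≤ 3 steps

Reduction:
  start: ¬¬¬¬F
  →1  ¬¬F
  →2  F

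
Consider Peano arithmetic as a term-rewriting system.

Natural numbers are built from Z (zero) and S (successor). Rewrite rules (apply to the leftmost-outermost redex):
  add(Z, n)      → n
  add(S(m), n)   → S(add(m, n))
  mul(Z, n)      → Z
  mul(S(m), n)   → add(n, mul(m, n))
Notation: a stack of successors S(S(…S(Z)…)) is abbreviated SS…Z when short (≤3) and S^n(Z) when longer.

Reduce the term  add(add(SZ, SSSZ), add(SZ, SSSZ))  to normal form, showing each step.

  start: add(add(SZ, SSSZ), add(SZ, SSSZ))
  [1] add(S(add(Z, SSSZ)), add(SZ, SSSZ))
  [2] S(add(add(Z, SSSZ), add(SZ, SSSZ)))
  [3] S(add(SSSZ, add(SZ, SSSZ)))
  [4] S(S(add(SSZ, add(SZ, SSSZ))))
  [5] S(S(S(add(SZ, add(SZ, SSSZ)))))
  [6] S(S(S(S(add(Z, add(SZ, SSSZ))))))
  [7] S(S(S(S(add(SZ, SSSZ)))))
  [8] S(S(S(S(S(add(Z, SSSZ))))))
  [9] S^8(Z)

Answer: normal form = S^8(Z)  (in 9 steps)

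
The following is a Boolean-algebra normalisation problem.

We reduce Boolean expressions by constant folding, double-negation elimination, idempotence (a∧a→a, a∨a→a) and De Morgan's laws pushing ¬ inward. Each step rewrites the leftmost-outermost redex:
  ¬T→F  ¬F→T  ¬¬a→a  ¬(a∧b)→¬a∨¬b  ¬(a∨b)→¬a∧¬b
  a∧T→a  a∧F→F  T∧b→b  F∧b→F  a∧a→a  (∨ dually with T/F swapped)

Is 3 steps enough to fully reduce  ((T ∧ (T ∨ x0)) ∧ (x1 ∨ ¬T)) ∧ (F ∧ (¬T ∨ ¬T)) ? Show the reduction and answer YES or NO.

Answer: NO — after 3 steps the term is (x1 ∨ ¬T) ∧ (F ∧ (¬T ∨ ¬T)), not yet normal

Reduction:
  start: ((T ∧ (T ∨ x0)) ∧ (x1 ∨ ¬T)) ∧ (F ∧ (¬T ∨ ¬T))
  →1  ((T ∨ x0) ∧ (x1 ∨ ¬T)) ∧ (F ∧ (¬T ∨ ¬T))
  →2  (T ∧ (x1 ∨ ¬T)) ∧ (F ∧ (¬T ∨ ¬T))
  →3  (x1 ∨ ¬T) ∧ (F ∧ (¬T ∨ ¬T))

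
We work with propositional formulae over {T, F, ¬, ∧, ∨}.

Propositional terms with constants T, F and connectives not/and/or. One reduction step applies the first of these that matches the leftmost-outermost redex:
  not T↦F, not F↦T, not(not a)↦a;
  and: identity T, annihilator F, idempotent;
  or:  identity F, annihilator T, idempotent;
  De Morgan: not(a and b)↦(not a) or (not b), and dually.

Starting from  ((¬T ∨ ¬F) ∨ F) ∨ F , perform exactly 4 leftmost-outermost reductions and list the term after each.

Answer: after 4 steps: ¬F

Working:
  start: ((¬T ∨ ¬F) ∨ F) ∨ F
  [1] (¬T ∨ ¬F) ∨ F
  [2] ¬T ∨ ¬F
  [3] F ∨ ¬F
  [4] ¬F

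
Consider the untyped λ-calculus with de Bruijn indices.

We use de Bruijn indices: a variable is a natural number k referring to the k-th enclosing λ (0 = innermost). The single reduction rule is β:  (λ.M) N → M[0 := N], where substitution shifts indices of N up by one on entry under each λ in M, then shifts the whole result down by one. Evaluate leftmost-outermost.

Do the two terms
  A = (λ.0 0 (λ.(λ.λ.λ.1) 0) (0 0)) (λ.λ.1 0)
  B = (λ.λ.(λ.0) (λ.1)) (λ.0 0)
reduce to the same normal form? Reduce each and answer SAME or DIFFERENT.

Term A:
  start: (λ.0 0 (λ.(λ.λ.λ.1) 0) (0 0)) (λ.λ.1 0)
  step 1: (λ.λ.1 0) (λ.λ.1 0) (λ.(λ.λ.λ.1) 0) ((λ.λ.1 0) (λ.λ.1 0))
  step 2: (λ.(λ.λ.1 0) 0) (λ.(λ.λ.λ.1) 0) ((λ.λ.1 0) (λ.λ.1 0))
  step 3: (λ.λ.1 0) (λ.(λ.λ.λ.1) 0) ((λ.λ.1 0) (λ.λ.1 0))
  step 4: (λ.(λ.(λ.λ.λ.1) 0) 0) ((λ.λ.1 0) (λ.λ.1 0))
  step 5: (λ.(λ.λ.λ.1) 0) ((λ.λ.1 0) (λ.λ.1 0))
  step 6: (λ.λ.λ.1) ((λ.λ.1 0) (λ.λ.1 0))
  step 7: λ.λ.1

Term B:
  start: (λ.λ.(λ.0) (λ.1)) (λ.0 0)
  step 1: λ.(λ.0) (λ.1)
  step 2: λ.λ.1

Answer: SAME — A ⇓ λ.λ.1, B ⇓ λ.λ.1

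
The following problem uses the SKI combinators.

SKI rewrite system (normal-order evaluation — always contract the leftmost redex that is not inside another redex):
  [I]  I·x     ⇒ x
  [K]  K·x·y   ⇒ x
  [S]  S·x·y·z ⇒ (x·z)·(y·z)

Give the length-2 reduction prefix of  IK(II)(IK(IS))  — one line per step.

  start: IK(II)(IK(IS))
  →1  K(II)(IK(IS))
  →2  II

Answer: after 2 steps: II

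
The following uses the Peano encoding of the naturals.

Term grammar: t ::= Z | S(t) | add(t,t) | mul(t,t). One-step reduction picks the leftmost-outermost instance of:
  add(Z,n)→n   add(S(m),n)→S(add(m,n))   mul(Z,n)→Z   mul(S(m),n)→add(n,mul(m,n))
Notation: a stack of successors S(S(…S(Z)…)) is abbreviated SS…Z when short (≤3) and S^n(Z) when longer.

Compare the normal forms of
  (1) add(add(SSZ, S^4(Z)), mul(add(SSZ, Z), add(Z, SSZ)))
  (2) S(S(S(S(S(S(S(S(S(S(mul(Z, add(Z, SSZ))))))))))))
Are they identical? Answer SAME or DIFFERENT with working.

Answer: SAME — A ⇓ S^10(Z), B ⇓ S^10(Z)

Reduction:
Term A:
  start: add(add(SSZ, S^4(Z)), mul(add(SSZ, Z), add(Z, SSZ)))
  [1] add(S(add(SZ, S^4(Z))), mul(add(SSZ, Z), add(Z, SSZ)))
  [2] S(add(add(SZ, S^4(Z)), mul(add(SSZ, Z), add(Z, SSZ))))
  [3] S(add(S(add(Z, S^4(Z))), mul(add(SSZ, Z), add(Z, SSZ))))
  [4] S(S(add(add(Z, S^4(Z)), mul(add(SSZ, Z), add(Z, SSZ)))))
  [5] S(S(add(S^4(Z), mul(add(SSZ, Z), add(Z, SSZ)))))
  [6] S(S(S(add(SSSZ, mul(add(SSZ, Z), add(Z, SSZ))))))
  [7] S(S(S(S(add(SSZ, mul(add(SSZ, Z), add(Z, SSZ)))))))
  [8] S(S(S(S(S(add(SZ, mul(add(SSZ, Z), add(Z, SSZ))))))))
  [9] S(S(S(S(S(S(add(Z, mul(add(SSZ, Z), add(Z, SSZ)))))))))
  [10] S(S(S(S(S(S(mul(add(SSZ, Z), add(Z, SSZ))))))))
  [11] S(S(S(S(S(S(mul(S(add(SZ, Z)), add(Z, SSZ))))))))
  [12] S(S(S(S(S(S(add(add(Z, SSZ), mul(add(SZ, Z), add(Z, SSZ)))))))))
  [13] S(S(S(S(S(S(add(SSZ, mul(add(SZ, Z), add(Z, SSZ)))))))))
  [14] S(S(S(S(S(S(S(add(SZ, mul(add(SZ, Z), add(Z, SSZ))))))))))
  [15] S(S(S(S(S(S(S(S(add(Z, mul(add(SZ, Z), add(Z, SSZ)))))))))))
  [16] S(S(S(S(S(S(S(S(mul(add(SZ, Z), add(Z, SSZ))))))))))
  [17] S(S(S(S(S(S(S(S(mul(S(add(Z, Z)), add(Z, SSZ))))))))))
  [18] S(S(S(S(S(S(S(S(add(add(Z, SSZ), mul(add(Z, Z), add(Z, SSZ)))))))))))
  [19] S(S(S(S(S(S(S(S(add(SSZ, mul(add(Z, Z), add(Z, SSZ)))))))))))
  [20] S(S(S(S(S(S(S(S(S(add(SZ, mul(add(Z, Z), add(Z, SSZ))))))))))))
  [21] S(S(S(S(S(S(S(S(S(S(add(Z, mul(add(Z, Z), add(Z, SSZ)))))))))))))
  [22] S(S(S(S(S(S(S(S(S(S(mul(add(Z, Z), add(Z, SSZ))))))))))))
  [23] S(S(S(S(S(S(S(S(S(S(mul(Z, add(Z, SSZ))))))))))))
  [24] S^10(Z)

Term B:
  start: S(S(S(S(S(S(S(S(S(S(mul(Z, add(Z, SSZ))))))))))))
  [1] S^10(Z)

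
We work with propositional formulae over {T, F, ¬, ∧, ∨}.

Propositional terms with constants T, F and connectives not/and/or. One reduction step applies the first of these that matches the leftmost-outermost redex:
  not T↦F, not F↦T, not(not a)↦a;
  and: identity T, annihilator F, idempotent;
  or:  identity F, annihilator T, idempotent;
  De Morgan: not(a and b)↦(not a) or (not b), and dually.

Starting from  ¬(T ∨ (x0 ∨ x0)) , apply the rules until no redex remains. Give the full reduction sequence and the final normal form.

Answer: normal form = F  (in 3 steps)

Reduction:
  start: ¬(T ∨ (x0 ∨ x0))
  step 1: ¬T ∧ ¬(x0 ∨ x0)
  step 2: F ∧ ¬(x0 ∨ x0)
  step 3: F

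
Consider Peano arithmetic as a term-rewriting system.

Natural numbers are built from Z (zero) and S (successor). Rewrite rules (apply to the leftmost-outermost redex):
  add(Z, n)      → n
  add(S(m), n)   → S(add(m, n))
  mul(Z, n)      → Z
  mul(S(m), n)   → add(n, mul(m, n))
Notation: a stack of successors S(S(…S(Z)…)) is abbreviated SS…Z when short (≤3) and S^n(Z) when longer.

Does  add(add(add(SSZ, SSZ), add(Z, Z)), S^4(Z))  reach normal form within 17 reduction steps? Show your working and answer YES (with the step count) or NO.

  start: add(add(add(SSZ, SSZ), add(Z, Z)), S^4(Z))
  step 1: add(add(S(add(SZ, SSZ)), add(Z, Z)), S^4(Z))
  step 2: add(S(add(add(SZ, SSZ), add(Z, Z))), S^4(Z))
  step 3: S(add(add(add(SZ, SSZ), add(Z, Z)), S^4(Z)))
  step 4: S(add(add(S(add(Z, SSZ)), add(Z, Z)), S^4(Z)))
  step 5: S(add(S(add(add(Z, SSZ), add(Z, Z))), S^4(Z)))
  step 6: S(S(add(add(add(Z, SSZ), add(Z, Z)), S^4(Z))))
  step 7: S(S(add(add(SSZ, add(Z, Z)), S^4(Z))))
  step 8: S(S(add(S(add(SZ, add(Z, Z))), S^4(Z))))
  step 9: S(S(S(add(add(SZ, add(Z, Z)), S^4(Z)))))
  step 10: S(S(S(add(S(add(Z, add(Z, Z))), S^4(Z)))))
  step 11: S(S(S(S(add(add(Z, add(Z, Z)), S^4(Z))))))
  step 12: S(S(S(S(add(add(Z, Z), S^4(Z))))))
  step 13: S(S(S(S(add(Z, S^4(Z))))))
  step 14: S^8(Z)

Answer: YES — reaches normal form S^8(Z) in 14 ≤ 17 steps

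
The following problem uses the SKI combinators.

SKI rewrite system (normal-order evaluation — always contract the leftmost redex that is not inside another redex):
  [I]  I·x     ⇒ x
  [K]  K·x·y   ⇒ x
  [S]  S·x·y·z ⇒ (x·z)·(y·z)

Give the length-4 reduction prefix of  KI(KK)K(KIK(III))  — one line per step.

  start: KI(KK)K(KIK(III))
  →1  IK(KIK(III))
  →2  K(KIK(III))
  →3  K(I(III))
  →4  K(III)

Answer: after 4 steps: K(III)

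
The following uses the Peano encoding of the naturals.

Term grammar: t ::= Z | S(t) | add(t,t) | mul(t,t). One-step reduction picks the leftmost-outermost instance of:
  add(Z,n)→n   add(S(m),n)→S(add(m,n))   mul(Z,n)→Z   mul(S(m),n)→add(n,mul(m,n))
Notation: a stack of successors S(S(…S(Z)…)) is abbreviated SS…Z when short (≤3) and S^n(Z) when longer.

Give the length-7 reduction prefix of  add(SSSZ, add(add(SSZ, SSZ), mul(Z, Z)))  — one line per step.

Answer: after 7 steps: S(S(S(S(add(S(add(Z, SSZ)), mul(Z, Z))))))

Reduction:
  start: add(SSSZ, add(add(SSZ, SSZ), mul(Z, Z)))
  step 1: S(add(SSZ, add(add(SSZ, SSZ), mul(Z, Z))))
  step 2: S(S(add(SZ, add(add(SSZ, SSZ), mul(Z, Z)))))
  step 3: S(S(S(add(Z, add(add(SSZ, SSZ), mul(Z, Z))))))
  step 4: S(S(S(add(add(SSZ, SSZ), mul(Z, Z)))))
  step 5: S(S(S(add(S(add(SZ, SSZ)), mul(Z, Z)))))
  step 6: S(S(S(S(add(add(SZ, SSZ), mul(Z, Z))))))
  step 7: S(S(S(S(add(S(add(Z, SSZ)), mul(Z, Z))))))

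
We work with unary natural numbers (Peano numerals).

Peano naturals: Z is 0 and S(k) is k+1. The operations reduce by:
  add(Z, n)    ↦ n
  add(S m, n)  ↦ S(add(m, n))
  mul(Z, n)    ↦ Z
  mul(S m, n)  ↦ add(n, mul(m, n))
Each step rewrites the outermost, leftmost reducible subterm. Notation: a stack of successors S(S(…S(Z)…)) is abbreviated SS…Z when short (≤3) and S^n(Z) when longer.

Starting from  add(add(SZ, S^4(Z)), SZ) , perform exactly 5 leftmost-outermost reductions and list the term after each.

  start: add(add(SZ, S^4(Z)), SZ)
  →1  add(S(add(Z, S^4(Z))), SZ)
  →2  S(add(add(Z, S^4(Z)), SZ))
  →3  S(add(S^4(Z), SZ))
  →4  S(S(add(SSSZ, SZ)))
  →5  S(S(S(add(SSZ, SZ))))

Answer: after 5 steps: S(S(S(add(SSZ, SZ))))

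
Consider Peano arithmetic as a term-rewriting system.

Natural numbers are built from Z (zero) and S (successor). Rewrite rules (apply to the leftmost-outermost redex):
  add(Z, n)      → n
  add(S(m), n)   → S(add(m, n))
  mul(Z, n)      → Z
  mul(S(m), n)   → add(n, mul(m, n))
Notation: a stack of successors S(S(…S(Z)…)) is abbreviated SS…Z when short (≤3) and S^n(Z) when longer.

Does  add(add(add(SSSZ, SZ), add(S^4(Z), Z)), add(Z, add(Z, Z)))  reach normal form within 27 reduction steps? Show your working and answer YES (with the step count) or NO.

Answer: YES — reaches normal form S^8(Z) in 25 ≤ 27 steps

Reduction:
  start: add(add(add(SSSZ, SZ), add(S^4(Z), Z)), add(Z, add(Z, Z)))
  step 1: add(add(S(add(SSZ, SZ)), add(S^4(Z), Z)), add(Z, add(Z, Z)))
  step 2: add(S(add(add(SSZ, SZ), add(S^4(Z), Z))), add(Z, add(Z, Z)))
  step 3: S(add(add(add(SSZ, SZ), add(S^4(Z), Z)), add(Z, add(Z, Z))))
  step 4: S(add(add(S(add(SZ, SZ)), add(S^4(Z), Z)), add(Z, add(Z, Z))))
  step 5: S(add(S(add(add(SZ, SZ), add(S^4(Z), Z))), add(Z, add(Z, Z))))
  step 6: S(S(add(add(add(SZ, SZ), add(S^4(Z), Z)), add(Z, add(Z, Z)))))
  step 7: S(S(add(add(S(add(Z, SZ)), add(S^4(Z), Z)), add(Z, add(Z, Z)))))
  step 8: S(S(add(S(add(add(Z, SZ), add(S^4(Z), Z))), add(Z, add(Z, Z)))))
  step 9: S(S(S(add(add(add(Z, SZ), add(S^4(Z), Z)), add(Z, add(Z, Z))))))
  step 10: S(S(S(add(add(SZ, add(S^4(Z), Z)), add(Z, add(Z, Z))))))
  step 11: S(S(S(add(S(add(Z, add(S^4(Z), Z))), add(Z, add(Z, Z))))))
  step 12: S(S(S(S(add(add(Z, add(S^4(Z), Z)), add(Z, add(Z, Z)))))))
  step 13: S(S(S(S(add(add(S^4(Z), Z), add(Z, add(Z, Z)))))))
  step 14: S(S(S(S(add(S(add(SSSZ, Z)), add(Z, add(Z, Z)))))))
  step 15: S(S(S(S(S(add(add(SSSZ, Z), add(Z, add(Z, Z))))))))
  step 16: S(S(S(S(S(add(S(add(SSZ, Z)), add(Z, add(Z, Z))))))))
  step 17: S(S(S(S(S(S(add(add(SSZ, Z), add(Z, add(Z, Z)))))))))
  step 18: S(S(S(S(S(S(add(S(add(SZ, Z)), add(Z, add(Z, Z)))))))))
  step 19: S(S(S(S(S(S(S(add(add(SZ, Z), add(Z, add(Z, Z))))))))))
  step 20: S(S(S(S(S(S(S(add(S(add(Z, Z)), add(Z, add(Z, Z))))))))))
  step 21: S(S(S(S(S(S(S(S(add(add(Z, Z), add(Z, add(Z, Z)))))))))))
  step 22: S(S(S(S(S(S(S(S(add(Z, add(Z, add(Z, Z)))))))))))
  step 23: S(S(S(S(S(S(S(S(add(Z, add(Z, Z))))))))))
  step 24: S(S(S(S(S(S(S(S(add(Z, Z)))))))))
  step 25: S^8(Z)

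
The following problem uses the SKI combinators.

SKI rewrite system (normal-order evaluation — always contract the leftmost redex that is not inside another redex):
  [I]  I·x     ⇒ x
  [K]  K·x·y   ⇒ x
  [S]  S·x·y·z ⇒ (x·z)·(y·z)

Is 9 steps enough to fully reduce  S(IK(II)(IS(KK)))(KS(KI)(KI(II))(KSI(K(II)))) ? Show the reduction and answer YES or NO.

  start: S(IK(II)(IS(KK)))(KS(KI)(KI(II))(KSI(K(II))))
  step 1: S(K(II)(IS(KK)))(KS(KI)(KI(II))(KSI(K(II))))
  step 2: S(II)(KS(KI)(KI(II))(KSI(K(II))))
  step 3: SI(KS(KI)(KI(II))(KSI(K(II))))
  step 4: SI(S(KI(II))(KSI(K(II))))
  step 5: SI(SI(KSI(K(II))))
  step 6: SI(SI(S(K(II))))
  step 7: SI(SI(S(KI)))

Answer: YES — reaches normal form SI(SI(S(KI))) in 7 ≤ 9 steps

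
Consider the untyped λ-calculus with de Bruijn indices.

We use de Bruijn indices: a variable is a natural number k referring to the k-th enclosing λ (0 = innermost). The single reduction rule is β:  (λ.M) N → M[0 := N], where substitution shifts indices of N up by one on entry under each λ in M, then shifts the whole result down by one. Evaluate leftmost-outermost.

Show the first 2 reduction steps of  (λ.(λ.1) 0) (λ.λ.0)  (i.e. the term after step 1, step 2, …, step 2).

  start: (λ.(λ.1) 0) (λ.λ.0)
  step 1: (λ.λ.λ.0) (λ.λ.0)
  step 2: λ.λ.0

Answer: after 2 steps: λ.λ.0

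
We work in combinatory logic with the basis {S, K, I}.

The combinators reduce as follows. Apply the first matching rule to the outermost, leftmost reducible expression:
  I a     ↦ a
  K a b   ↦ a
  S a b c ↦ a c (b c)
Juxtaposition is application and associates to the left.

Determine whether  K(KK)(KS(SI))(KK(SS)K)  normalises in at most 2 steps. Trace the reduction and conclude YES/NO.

Answer: YES — reaches normal form K in 2 ≤ 2 steps

Reduction:
  start: K(KK)(KS(SI))(KK(SS)K)
  step 1: KK(KK(SS)K)
  step 2: K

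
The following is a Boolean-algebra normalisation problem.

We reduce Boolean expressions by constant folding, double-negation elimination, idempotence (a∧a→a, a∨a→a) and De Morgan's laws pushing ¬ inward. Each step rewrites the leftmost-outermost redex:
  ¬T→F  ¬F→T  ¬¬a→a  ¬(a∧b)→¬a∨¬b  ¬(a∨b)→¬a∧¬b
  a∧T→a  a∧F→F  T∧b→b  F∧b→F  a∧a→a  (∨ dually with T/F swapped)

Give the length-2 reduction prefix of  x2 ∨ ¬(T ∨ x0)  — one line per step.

  start: x2 ∨ ¬(T ∨ x0)
  step 1: x2 ∨ (¬T ∧ ¬x0)
  step 2: x2 ∨ (F ∧ ¬x0)

Answer: after 2 steps: x2 ∨ (F ∧ ¬x0)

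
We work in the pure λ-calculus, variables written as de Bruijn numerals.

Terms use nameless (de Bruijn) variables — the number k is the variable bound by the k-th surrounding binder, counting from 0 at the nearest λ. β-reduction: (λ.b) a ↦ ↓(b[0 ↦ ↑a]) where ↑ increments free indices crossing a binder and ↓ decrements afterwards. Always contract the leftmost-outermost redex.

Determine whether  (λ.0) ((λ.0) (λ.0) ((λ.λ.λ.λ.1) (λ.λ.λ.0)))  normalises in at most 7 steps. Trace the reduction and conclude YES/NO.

  start: (λ.0) ((λ.0) (λ.0) ((λ.λ.λ.λ.1) (λ.λ.λ.0)))
  [1] (λ.0) (λ.0) ((λ.λ.λ.λ.1) (λ.λ.λ.0))
  [2] (λ.0) ((λ.λ.λ.λ.1) (λ.λ.λ.0))
  [3] (λ.λ.λ.λ.1) (λ.λ.λ.0)
  [4] λ.λ.λ.1

Answer: YES — reaches normal form λ.λ.λ.1 in 4 ≤ 7 steps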